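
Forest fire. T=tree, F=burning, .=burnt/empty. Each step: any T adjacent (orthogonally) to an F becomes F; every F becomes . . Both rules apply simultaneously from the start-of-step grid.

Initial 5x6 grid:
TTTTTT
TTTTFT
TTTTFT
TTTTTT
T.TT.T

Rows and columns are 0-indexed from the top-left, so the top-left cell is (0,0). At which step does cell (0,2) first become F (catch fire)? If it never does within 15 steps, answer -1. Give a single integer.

Step 1: cell (0,2)='T' (+6 fires, +2 burnt)
Step 2: cell (0,2)='T' (+6 fires, +6 burnt)
Step 3: cell (0,2)='F' (+6 fires, +6 burnt)
  -> target ignites at step 3
Step 4: cell (0,2)='.' (+5 fires, +6 burnt)
Step 5: cell (0,2)='.' (+2 fires, +5 burnt)
Step 6: cell (0,2)='.' (+1 fires, +2 burnt)
Step 7: cell (0,2)='.' (+0 fires, +1 burnt)
  fire out at step 7

3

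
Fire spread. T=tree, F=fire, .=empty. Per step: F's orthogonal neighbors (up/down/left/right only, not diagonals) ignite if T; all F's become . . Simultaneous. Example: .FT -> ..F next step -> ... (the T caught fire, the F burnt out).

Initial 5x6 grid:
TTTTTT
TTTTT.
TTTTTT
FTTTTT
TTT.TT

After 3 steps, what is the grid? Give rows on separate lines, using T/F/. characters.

Step 1: 3 trees catch fire, 1 burn out
  TTTTTT
  TTTTT.
  FTTTTT
  .FTTTT
  FTT.TT
Step 2: 4 trees catch fire, 3 burn out
  TTTTTT
  FTTTT.
  .FTTTT
  ..FTTT
  .FT.TT
Step 3: 5 trees catch fire, 4 burn out
  FTTTTT
  .FTTT.
  ..FTTT
  ...FTT
  ..F.TT

FTTTTT
.FTTT.
..FTTT
...FTT
..F.TT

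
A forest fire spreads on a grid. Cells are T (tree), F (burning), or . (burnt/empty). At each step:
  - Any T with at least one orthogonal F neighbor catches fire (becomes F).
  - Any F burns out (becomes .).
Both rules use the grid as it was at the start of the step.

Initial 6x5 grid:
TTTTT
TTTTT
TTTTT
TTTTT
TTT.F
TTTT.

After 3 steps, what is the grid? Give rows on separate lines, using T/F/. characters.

Step 1: 1 trees catch fire, 1 burn out
  TTTTT
  TTTTT
  TTTTT
  TTTTF
  TTT..
  TTTT.
Step 2: 2 trees catch fire, 1 burn out
  TTTTT
  TTTTT
  TTTTF
  TTTF.
  TTT..
  TTTT.
Step 3: 3 trees catch fire, 2 burn out
  TTTTT
  TTTTF
  TTTF.
  TTF..
  TTT..
  TTTT.

TTTTT
TTTTF
TTTF.
TTF..
TTT..
TTTT.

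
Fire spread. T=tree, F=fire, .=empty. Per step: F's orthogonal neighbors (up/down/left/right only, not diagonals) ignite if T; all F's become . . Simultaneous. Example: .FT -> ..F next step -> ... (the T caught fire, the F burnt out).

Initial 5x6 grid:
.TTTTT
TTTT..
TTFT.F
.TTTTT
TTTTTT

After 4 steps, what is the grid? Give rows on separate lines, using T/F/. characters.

Step 1: 5 trees catch fire, 2 burn out
  .TTTTT
  TTFT..
  TF.F..
  .TFTTF
  TTTTTT
Step 2: 9 trees catch fire, 5 burn out
  .TFTTT
  TF.F..
  F.....
  .F.FF.
  TTFTTF
Step 3: 6 trees catch fire, 9 burn out
  .F.FTT
  F.....
  ......
  ......
  TF.FF.
Step 4: 2 trees catch fire, 6 burn out
  ....FT
  ......
  ......
  ......
  F.....

....FT
......
......
......
F.....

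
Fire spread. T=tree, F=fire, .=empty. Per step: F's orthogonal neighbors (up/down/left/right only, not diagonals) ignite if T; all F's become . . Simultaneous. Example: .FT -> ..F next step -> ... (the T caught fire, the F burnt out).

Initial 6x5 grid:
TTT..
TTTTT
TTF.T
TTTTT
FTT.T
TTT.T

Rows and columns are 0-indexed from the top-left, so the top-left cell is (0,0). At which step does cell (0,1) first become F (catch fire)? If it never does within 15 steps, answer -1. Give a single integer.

Step 1: cell (0,1)='T' (+6 fires, +2 burnt)
Step 2: cell (0,1)='T' (+8 fires, +6 burnt)
Step 3: cell (0,1)='F' (+5 fires, +8 burnt)
  -> target ignites at step 3
Step 4: cell (0,1)='.' (+3 fires, +5 burnt)
Step 5: cell (0,1)='.' (+1 fires, +3 burnt)
Step 6: cell (0,1)='.' (+0 fires, +1 burnt)
  fire out at step 6

3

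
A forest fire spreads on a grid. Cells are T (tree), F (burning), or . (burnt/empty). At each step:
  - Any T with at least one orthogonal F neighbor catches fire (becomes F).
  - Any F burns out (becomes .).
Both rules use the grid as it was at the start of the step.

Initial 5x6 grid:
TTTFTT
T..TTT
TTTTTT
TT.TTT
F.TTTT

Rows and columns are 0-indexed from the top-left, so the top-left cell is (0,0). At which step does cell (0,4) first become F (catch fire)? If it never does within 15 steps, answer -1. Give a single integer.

Step 1: cell (0,4)='F' (+4 fires, +2 burnt)
  -> target ignites at step 1
Step 2: cell (0,4)='.' (+6 fires, +4 burnt)
Step 3: cell (0,4)='.' (+7 fires, +6 burnt)
Step 4: cell (0,4)='.' (+3 fires, +7 burnt)
Step 5: cell (0,4)='.' (+3 fires, +3 burnt)
Step 6: cell (0,4)='.' (+1 fires, +3 burnt)
Step 7: cell (0,4)='.' (+0 fires, +1 burnt)
  fire out at step 7

1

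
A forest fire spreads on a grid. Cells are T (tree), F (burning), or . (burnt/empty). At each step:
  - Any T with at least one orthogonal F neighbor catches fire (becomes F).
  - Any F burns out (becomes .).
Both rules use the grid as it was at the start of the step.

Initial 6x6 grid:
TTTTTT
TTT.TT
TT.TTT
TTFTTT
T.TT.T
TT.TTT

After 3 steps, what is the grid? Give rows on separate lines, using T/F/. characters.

Step 1: 3 trees catch fire, 1 burn out
  TTTTTT
  TTT.TT
  TT.TTT
  TF.FTT
  T.FT.T
  TT.TTT
Step 2: 5 trees catch fire, 3 burn out
  TTTTTT
  TTT.TT
  TF.FTT
  F...FT
  T..F.T
  TT.TTT
Step 3: 6 trees catch fire, 5 burn out
  TTTTTT
  TFT.TT
  F...FT
  .....F
  F....T
  TT.FTT

TTTTTT
TFT.TT
F...FT
.....F
F....T
TT.FTT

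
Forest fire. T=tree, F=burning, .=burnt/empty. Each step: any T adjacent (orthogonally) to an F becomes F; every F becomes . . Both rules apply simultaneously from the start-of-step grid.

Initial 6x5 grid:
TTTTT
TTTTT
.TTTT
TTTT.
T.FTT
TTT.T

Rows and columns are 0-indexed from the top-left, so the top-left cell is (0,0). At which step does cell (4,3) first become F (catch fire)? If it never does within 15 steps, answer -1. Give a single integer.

Step 1: cell (4,3)='F' (+3 fires, +1 burnt)
  -> target ignites at step 1
Step 2: cell (4,3)='.' (+5 fires, +3 burnt)
Step 3: cell (4,3)='.' (+6 fires, +5 burnt)
Step 4: cell (4,3)='.' (+5 fires, +6 burnt)
Step 5: cell (4,3)='.' (+4 fires, +5 burnt)
Step 6: cell (4,3)='.' (+2 fires, +4 burnt)
Step 7: cell (4,3)='.' (+0 fires, +2 burnt)
  fire out at step 7

1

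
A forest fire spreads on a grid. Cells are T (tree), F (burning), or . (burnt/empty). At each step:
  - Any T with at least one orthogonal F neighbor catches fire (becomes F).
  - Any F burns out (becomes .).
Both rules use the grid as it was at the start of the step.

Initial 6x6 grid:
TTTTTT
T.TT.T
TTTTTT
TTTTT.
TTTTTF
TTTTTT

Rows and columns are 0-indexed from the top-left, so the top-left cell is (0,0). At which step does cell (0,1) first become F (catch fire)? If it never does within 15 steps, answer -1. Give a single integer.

Step 1: cell (0,1)='T' (+2 fires, +1 burnt)
Step 2: cell (0,1)='T' (+3 fires, +2 burnt)
Step 3: cell (0,1)='T' (+4 fires, +3 burnt)
Step 4: cell (0,1)='T' (+5 fires, +4 burnt)
Step 5: cell (0,1)='T' (+6 fires, +5 burnt)
Step 6: cell (0,1)='T' (+6 fires, +6 burnt)
Step 7: cell (0,1)='T' (+3 fires, +6 burnt)
Step 8: cell (0,1)='F' (+2 fires, +3 burnt)
  -> target ignites at step 8
Step 9: cell (0,1)='.' (+1 fires, +2 burnt)
Step 10: cell (0,1)='.' (+0 fires, +1 burnt)
  fire out at step 10

8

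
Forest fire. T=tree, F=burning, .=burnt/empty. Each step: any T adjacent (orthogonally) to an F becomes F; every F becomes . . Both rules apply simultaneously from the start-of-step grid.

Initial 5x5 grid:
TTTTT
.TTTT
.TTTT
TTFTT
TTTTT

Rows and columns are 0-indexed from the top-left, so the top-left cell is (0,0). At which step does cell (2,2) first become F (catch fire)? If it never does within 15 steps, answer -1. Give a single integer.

Step 1: cell (2,2)='F' (+4 fires, +1 burnt)
  -> target ignites at step 1
Step 2: cell (2,2)='.' (+7 fires, +4 burnt)
Step 3: cell (2,2)='.' (+6 fires, +7 burnt)
Step 4: cell (2,2)='.' (+3 fires, +6 burnt)
Step 5: cell (2,2)='.' (+2 fires, +3 burnt)
Step 6: cell (2,2)='.' (+0 fires, +2 burnt)
  fire out at step 6

1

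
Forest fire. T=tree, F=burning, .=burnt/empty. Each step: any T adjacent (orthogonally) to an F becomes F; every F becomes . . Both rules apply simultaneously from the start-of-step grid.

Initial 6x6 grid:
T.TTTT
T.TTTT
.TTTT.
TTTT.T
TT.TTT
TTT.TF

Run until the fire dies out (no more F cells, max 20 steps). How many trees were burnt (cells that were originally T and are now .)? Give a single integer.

Answer: 26

Derivation:
Step 1: +2 fires, +1 burnt (F count now 2)
Step 2: +2 fires, +2 burnt (F count now 2)
Step 3: +1 fires, +2 burnt (F count now 1)
Step 4: +1 fires, +1 burnt (F count now 1)
Step 5: +2 fires, +1 burnt (F count now 2)
Step 6: +4 fires, +2 burnt (F count now 4)
Step 7: +6 fires, +4 burnt (F count now 6)
Step 8: +5 fires, +6 burnt (F count now 5)
Step 9: +3 fires, +5 burnt (F count now 3)
Step 10: +0 fires, +3 burnt (F count now 0)
Fire out after step 10
Initially T: 28, now '.': 34
Total burnt (originally-T cells now '.'): 26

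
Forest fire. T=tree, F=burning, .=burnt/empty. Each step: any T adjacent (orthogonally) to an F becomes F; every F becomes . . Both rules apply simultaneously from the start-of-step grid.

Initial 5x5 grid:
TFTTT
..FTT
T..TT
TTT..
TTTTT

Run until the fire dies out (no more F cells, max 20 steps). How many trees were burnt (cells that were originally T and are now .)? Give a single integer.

Step 1: +3 fires, +2 burnt (F count now 3)
Step 2: +3 fires, +3 burnt (F count now 3)
Step 3: +2 fires, +3 burnt (F count now 2)
Step 4: +0 fires, +2 burnt (F count now 0)
Fire out after step 4
Initially T: 17, now '.': 16
Total burnt (originally-T cells now '.'): 8

Answer: 8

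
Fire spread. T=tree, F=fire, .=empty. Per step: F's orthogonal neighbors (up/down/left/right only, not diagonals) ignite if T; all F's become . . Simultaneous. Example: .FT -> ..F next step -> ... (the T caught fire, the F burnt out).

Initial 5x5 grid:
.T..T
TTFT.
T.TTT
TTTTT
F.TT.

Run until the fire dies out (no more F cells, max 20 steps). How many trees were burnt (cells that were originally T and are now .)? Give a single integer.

Step 1: +4 fires, +2 burnt (F count now 4)
Step 2: +6 fires, +4 burnt (F count now 6)
Step 3: +3 fires, +6 burnt (F count now 3)
Step 4: +2 fires, +3 burnt (F count now 2)
Step 5: +0 fires, +2 burnt (F count now 0)
Fire out after step 5
Initially T: 16, now '.': 24
Total burnt (originally-T cells now '.'): 15

Answer: 15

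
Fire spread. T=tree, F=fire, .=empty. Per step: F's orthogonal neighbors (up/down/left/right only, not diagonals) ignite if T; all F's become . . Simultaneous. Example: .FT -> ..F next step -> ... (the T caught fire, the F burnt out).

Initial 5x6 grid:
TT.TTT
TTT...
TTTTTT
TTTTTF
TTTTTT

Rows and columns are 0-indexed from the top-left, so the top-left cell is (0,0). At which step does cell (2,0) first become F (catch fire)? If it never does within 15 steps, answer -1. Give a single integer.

Step 1: cell (2,0)='T' (+3 fires, +1 burnt)
Step 2: cell (2,0)='T' (+3 fires, +3 burnt)
Step 3: cell (2,0)='T' (+3 fires, +3 burnt)
Step 4: cell (2,0)='T' (+3 fires, +3 burnt)
Step 5: cell (2,0)='T' (+4 fires, +3 burnt)
Step 6: cell (2,0)='F' (+3 fires, +4 burnt)
  -> target ignites at step 6
Step 7: cell (2,0)='.' (+2 fires, +3 burnt)
Step 8: cell (2,0)='.' (+1 fires, +2 burnt)
Step 9: cell (2,0)='.' (+0 fires, +1 burnt)
  fire out at step 9

6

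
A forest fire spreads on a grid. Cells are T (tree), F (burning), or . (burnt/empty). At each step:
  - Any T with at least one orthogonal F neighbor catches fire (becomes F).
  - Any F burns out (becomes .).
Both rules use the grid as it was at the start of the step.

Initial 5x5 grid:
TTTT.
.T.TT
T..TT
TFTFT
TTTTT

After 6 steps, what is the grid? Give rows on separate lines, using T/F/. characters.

Step 1: 6 trees catch fire, 2 burn out
  TTTT.
  .T.TT
  T..FT
  F.F.F
  TFTFT
Step 2: 6 trees catch fire, 6 burn out
  TTTT.
  .T.FT
  F...F
  .....
  F.F.F
Step 3: 2 trees catch fire, 6 burn out
  TTTF.
  .T..F
  .....
  .....
  .....
Step 4: 1 trees catch fire, 2 burn out
  TTF..
  .T...
  .....
  .....
  .....
Step 5: 1 trees catch fire, 1 burn out
  TF...
  .T...
  .....
  .....
  .....
Step 6: 2 trees catch fire, 1 burn out
  F....
  .F...
  .....
  .....
  .....

F....
.F...
.....
.....
.....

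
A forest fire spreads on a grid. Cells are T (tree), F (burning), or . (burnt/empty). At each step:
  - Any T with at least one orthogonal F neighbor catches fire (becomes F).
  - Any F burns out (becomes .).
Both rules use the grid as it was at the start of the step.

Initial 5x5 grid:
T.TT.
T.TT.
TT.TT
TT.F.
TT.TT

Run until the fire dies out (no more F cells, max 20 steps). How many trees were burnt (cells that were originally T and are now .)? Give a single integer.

Answer: 8

Derivation:
Step 1: +2 fires, +1 burnt (F count now 2)
Step 2: +3 fires, +2 burnt (F count now 3)
Step 3: +2 fires, +3 burnt (F count now 2)
Step 4: +1 fires, +2 burnt (F count now 1)
Step 5: +0 fires, +1 burnt (F count now 0)
Fire out after step 5
Initially T: 16, now '.': 17
Total burnt (originally-T cells now '.'): 8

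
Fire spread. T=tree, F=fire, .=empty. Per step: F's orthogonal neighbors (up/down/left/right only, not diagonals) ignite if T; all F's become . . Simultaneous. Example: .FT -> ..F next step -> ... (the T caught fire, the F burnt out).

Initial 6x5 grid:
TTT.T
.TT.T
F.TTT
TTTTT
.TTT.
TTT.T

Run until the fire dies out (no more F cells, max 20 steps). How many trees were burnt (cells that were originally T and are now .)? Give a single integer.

Step 1: +1 fires, +1 burnt (F count now 1)
Step 2: +1 fires, +1 burnt (F count now 1)
Step 3: +2 fires, +1 burnt (F count now 2)
Step 4: +4 fires, +2 burnt (F count now 4)
Step 5: +6 fires, +4 burnt (F count now 6)
Step 6: +3 fires, +6 burnt (F count now 3)
Step 7: +2 fires, +3 burnt (F count now 2)
Step 8: +2 fires, +2 burnt (F count now 2)
Step 9: +0 fires, +2 burnt (F count now 0)
Fire out after step 9
Initially T: 22, now '.': 29
Total burnt (originally-T cells now '.'): 21

Answer: 21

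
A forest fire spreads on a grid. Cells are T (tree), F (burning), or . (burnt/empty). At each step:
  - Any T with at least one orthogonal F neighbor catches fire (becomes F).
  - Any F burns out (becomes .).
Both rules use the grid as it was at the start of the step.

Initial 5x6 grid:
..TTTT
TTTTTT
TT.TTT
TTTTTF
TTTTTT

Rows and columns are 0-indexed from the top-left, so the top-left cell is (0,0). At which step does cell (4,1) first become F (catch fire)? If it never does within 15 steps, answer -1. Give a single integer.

Step 1: cell (4,1)='T' (+3 fires, +1 burnt)
Step 2: cell (4,1)='T' (+4 fires, +3 burnt)
Step 3: cell (4,1)='T' (+5 fires, +4 burnt)
Step 4: cell (4,1)='T' (+4 fires, +5 burnt)
Step 5: cell (4,1)='F' (+5 fires, +4 burnt)
  -> target ignites at step 5
Step 6: cell (4,1)='.' (+4 fires, +5 burnt)
Step 7: cell (4,1)='.' (+1 fires, +4 burnt)
Step 8: cell (4,1)='.' (+0 fires, +1 burnt)
  fire out at step 8

5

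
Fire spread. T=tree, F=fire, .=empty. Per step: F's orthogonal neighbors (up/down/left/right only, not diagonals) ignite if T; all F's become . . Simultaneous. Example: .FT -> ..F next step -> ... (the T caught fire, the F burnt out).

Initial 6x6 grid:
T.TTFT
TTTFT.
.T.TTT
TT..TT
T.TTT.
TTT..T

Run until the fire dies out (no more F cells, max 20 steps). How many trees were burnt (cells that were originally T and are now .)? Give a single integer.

Step 1: +5 fires, +2 burnt (F count now 5)
Step 2: +3 fires, +5 burnt (F count now 3)
Step 3: +4 fires, +3 burnt (F count now 4)
Step 4: +4 fires, +4 burnt (F count now 4)
Step 5: +2 fires, +4 burnt (F count now 2)
Step 6: +2 fires, +2 burnt (F count now 2)
Step 7: +2 fires, +2 burnt (F count now 2)
Step 8: +1 fires, +2 burnt (F count now 1)
Step 9: +0 fires, +1 burnt (F count now 0)
Fire out after step 9
Initially T: 24, now '.': 35
Total burnt (originally-T cells now '.'): 23

Answer: 23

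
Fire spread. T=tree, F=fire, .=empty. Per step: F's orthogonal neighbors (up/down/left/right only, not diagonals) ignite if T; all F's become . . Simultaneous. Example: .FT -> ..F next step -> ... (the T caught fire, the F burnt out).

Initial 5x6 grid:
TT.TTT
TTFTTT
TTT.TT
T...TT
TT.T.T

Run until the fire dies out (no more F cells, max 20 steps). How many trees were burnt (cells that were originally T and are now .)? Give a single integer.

Step 1: +3 fires, +1 burnt (F count now 3)
Step 2: +5 fires, +3 burnt (F count now 5)
Step 3: +5 fires, +5 burnt (F count now 5)
Step 4: +4 fires, +5 burnt (F count now 4)
Step 5: +2 fires, +4 burnt (F count now 2)
Step 6: +2 fires, +2 burnt (F count now 2)
Step 7: +0 fires, +2 burnt (F count now 0)
Fire out after step 7
Initially T: 22, now '.': 29
Total burnt (originally-T cells now '.'): 21

Answer: 21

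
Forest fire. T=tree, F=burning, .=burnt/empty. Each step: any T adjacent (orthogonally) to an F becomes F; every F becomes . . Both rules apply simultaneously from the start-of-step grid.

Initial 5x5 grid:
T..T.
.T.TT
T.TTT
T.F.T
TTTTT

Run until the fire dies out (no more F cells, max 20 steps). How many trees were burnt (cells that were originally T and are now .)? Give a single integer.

Answer: 14

Derivation:
Step 1: +2 fires, +1 burnt (F count now 2)
Step 2: +3 fires, +2 burnt (F count now 3)
Step 3: +4 fires, +3 burnt (F count now 4)
Step 4: +4 fires, +4 burnt (F count now 4)
Step 5: +1 fires, +4 burnt (F count now 1)
Step 6: +0 fires, +1 burnt (F count now 0)
Fire out after step 6
Initially T: 16, now '.': 23
Total burnt (originally-T cells now '.'): 14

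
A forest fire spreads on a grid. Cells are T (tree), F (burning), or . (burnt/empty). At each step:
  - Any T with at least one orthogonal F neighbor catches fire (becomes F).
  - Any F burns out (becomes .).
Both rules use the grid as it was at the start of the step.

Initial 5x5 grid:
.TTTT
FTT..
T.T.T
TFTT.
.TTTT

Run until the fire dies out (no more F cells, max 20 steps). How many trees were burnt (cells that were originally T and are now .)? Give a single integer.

Answer: 15

Derivation:
Step 1: +5 fires, +2 burnt (F count now 5)
Step 2: +5 fires, +5 burnt (F count now 5)
Step 3: +2 fires, +5 burnt (F count now 2)
Step 4: +2 fires, +2 burnt (F count now 2)
Step 5: +1 fires, +2 burnt (F count now 1)
Step 6: +0 fires, +1 burnt (F count now 0)
Fire out after step 6
Initially T: 16, now '.': 24
Total burnt (originally-T cells now '.'): 15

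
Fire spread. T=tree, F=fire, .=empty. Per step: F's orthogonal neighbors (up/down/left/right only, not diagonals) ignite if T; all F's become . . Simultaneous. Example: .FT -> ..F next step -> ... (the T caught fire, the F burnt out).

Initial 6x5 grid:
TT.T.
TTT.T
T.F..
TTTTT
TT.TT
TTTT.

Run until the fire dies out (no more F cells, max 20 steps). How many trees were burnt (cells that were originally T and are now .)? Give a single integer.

Step 1: +2 fires, +1 burnt (F count now 2)
Step 2: +3 fires, +2 burnt (F count now 3)
Step 3: +6 fires, +3 burnt (F count now 6)
Step 4: +6 fires, +6 burnt (F count now 6)
Step 5: +2 fires, +6 burnt (F count now 2)
Step 6: +0 fires, +2 burnt (F count now 0)
Fire out after step 6
Initially T: 21, now '.': 28
Total burnt (originally-T cells now '.'): 19

Answer: 19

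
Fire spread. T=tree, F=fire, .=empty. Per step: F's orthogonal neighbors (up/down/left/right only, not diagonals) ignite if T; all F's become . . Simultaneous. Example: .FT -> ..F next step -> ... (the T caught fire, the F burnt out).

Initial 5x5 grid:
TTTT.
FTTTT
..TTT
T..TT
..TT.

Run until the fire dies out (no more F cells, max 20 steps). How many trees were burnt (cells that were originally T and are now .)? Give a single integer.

Step 1: +2 fires, +1 burnt (F count now 2)
Step 2: +2 fires, +2 burnt (F count now 2)
Step 3: +3 fires, +2 burnt (F count now 3)
Step 4: +3 fires, +3 burnt (F count now 3)
Step 5: +2 fires, +3 burnt (F count now 2)
Step 6: +2 fires, +2 burnt (F count now 2)
Step 7: +1 fires, +2 burnt (F count now 1)
Step 8: +0 fires, +1 burnt (F count now 0)
Fire out after step 8
Initially T: 16, now '.': 24
Total burnt (originally-T cells now '.'): 15

Answer: 15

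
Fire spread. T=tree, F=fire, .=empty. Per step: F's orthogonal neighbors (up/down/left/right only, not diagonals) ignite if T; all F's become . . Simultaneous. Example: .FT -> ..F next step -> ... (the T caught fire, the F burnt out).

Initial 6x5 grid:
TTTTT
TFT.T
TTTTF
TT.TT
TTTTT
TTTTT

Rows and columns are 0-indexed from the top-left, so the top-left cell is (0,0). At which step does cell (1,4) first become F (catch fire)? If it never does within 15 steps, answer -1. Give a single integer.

Step 1: cell (1,4)='F' (+7 fires, +2 burnt)
  -> target ignites at step 1
Step 2: cell (1,4)='.' (+8 fires, +7 burnt)
Step 3: cell (1,4)='.' (+5 fires, +8 burnt)
Step 4: cell (1,4)='.' (+4 fires, +5 burnt)
Step 5: cell (1,4)='.' (+2 fires, +4 burnt)
Step 6: cell (1,4)='.' (+0 fires, +2 burnt)
  fire out at step 6

1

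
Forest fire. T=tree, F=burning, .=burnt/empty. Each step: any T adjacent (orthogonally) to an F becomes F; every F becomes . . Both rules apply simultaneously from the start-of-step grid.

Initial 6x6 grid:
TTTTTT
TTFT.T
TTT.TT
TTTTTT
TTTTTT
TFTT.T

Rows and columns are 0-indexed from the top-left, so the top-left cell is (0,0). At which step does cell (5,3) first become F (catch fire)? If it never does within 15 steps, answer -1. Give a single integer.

Step 1: cell (5,3)='T' (+7 fires, +2 burnt)
Step 2: cell (5,3)='F' (+9 fires, +7 burnt)
  -> target ignites at step 2
Step 3: cell (5,3)='.' (+6 fires, +9 burnt)
Step 4: cell (5,3)='.' (+3 fires, +6 burnt)
Step 5: cell (5,3)='.' (+4 fires, +3 burnt)
Step 6: cell (5,3)='.' (+2 fires, +4 burnt)
Step 7: cell (5,3)='.' (+0 fires, +2 burnt)
  fire out at step 7

2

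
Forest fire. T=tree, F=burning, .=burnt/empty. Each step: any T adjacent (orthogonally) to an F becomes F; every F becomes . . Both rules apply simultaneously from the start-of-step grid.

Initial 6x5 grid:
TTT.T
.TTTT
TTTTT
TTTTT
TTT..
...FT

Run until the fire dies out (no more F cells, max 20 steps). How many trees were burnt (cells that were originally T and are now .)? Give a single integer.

Step 1: +1 fires, +1 burnt (F count now 1)
Step 2: +0 fires, +1 burnt (F count now 0)
Fire out after step 2
Initially T: 22, now '.': 9
Total burnt (originally-T cells now '.'): 1

Answer: 1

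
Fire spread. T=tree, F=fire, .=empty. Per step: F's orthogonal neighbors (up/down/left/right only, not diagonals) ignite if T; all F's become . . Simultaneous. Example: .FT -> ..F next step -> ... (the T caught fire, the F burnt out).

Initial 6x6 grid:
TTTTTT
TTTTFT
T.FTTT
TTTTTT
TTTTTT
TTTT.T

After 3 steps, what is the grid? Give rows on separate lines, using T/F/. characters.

Step 1: 7 trees catch fire, 2 burn out
  TTTTFT
  TTFF.F
  T..FFT
  TTFTTT
  TTTTTT
  TTTT.T
Step 2: 9 trees catch fire, 7 burn out
  TTFF.F
  TF....
  T....F
  TF.FFT
  TTFTTT
  TTTT.T
Step 3: 8 trees catch fire, 9 burn out
  TF....
  F.....
  T.....
  F....F
  TF.FFT
  TTFT.T

TF....
F.....
T.....
F....F
TF.FFT
TTFT.T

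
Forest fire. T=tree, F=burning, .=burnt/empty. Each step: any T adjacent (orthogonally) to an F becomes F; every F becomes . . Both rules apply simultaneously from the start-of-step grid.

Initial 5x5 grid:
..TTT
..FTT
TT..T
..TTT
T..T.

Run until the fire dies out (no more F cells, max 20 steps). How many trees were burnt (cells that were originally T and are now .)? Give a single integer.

Step 1: +2 fires, +1 burnt (F count now 2)
Step 2: +2 fires, +2 burnt (F count now 2)
Step 3: +2 fires, +2 burnt (F count now 2)
Step 4: +1 fires, +2 burnt (F count now 1)
Step 5: +1 fires, +1 burnt (F count now 1)
Step 6: +2 fires, +1 burnt (F count now 2)
Step 7: +0 fires, +2 burnt (F count now 0)
Fire out after step 7
Initially T: 13, now '.': 22
Total burnt (originally-T cells now '.'): 10

Answer: 10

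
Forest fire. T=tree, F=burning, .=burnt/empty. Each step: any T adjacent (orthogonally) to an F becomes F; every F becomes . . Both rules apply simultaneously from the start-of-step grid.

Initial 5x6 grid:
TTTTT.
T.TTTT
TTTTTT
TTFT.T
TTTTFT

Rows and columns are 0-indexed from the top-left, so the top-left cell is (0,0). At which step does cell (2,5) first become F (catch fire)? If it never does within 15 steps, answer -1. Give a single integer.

Step 1: cell (2,5)='T' (+6 fires, +2 burnt)
Step 2: cell (2,5)='T' (+6 fires, +6 burnt)
Step 3: cell (2,5)='F' (+6 fires, +6 burnt)
  -> target ignites at step 3
Step 4: cell (2,5)='.' (+5 fires, +6 burnt)
Step 5: cell (2,5)='.' (+2 fires, +5 burnt)
Step 6: cell (2,5)='.' (+0 fires, +2 burnt)
  fire out at step 6

3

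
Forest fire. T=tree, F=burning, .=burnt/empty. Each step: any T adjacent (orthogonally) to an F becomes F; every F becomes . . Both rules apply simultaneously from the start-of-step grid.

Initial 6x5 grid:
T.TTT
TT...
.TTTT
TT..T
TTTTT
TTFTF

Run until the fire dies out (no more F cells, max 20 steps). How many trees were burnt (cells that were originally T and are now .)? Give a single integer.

Answer: 18

Derivation:
Step 1: +4 fires, +2 burnt (F count now 4)
Step 2: +4 fires, +4 burnt (F count now 4)
Step 3: +3 fires, +4 burnt (F count now 3)
Step 4: +3 fires, +3 burnt (F count now 3)
Step 5: +2 fires, +3 burnt (F count now 2)
Step 6: +1 fires, +2 burnt (F count now 1)
Step 7: +1 fires, +1 burnt (F count now 1)
Step 8: +0 fires, +1 burnt (F count now 0)
Fire out after step 8
Initially T: 21, now '.': 27
Total burnt (originally-T cells now '.'): 18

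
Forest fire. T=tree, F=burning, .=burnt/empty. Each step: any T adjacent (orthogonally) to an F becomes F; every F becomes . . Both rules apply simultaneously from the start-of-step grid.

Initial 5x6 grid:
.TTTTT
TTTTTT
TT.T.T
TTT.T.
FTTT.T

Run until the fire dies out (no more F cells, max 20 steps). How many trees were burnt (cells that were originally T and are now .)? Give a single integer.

Answer: 21

Derivation:
Step 1: +2 fires, +1 burnt (F count now 2)
Step 2: +3 fires, +2 burnt (F count now 3)
Step 3: +4 fires, +3 burnt (F count now 4)
Step 4: +1 fires, +4 burnt (F count now 1)
Step 5: +2 fires, +1 burnt (F count now 2)
Step 6: +2 fires, +2 burnt (F count now 2)
Step 7: +3 fires, +2 burnt (F count now 3)
Step 8: +2 fires, +3 burnt (F count now 2)
Step 9: +2 fires, +2 burnt (F count now 2)
Step 10: +0 fires, +2 burnt (F count now 0)
Fire out after step 10
Initially T: 23, now '.': 28
Total burnt (originally-T cells now '.'): 21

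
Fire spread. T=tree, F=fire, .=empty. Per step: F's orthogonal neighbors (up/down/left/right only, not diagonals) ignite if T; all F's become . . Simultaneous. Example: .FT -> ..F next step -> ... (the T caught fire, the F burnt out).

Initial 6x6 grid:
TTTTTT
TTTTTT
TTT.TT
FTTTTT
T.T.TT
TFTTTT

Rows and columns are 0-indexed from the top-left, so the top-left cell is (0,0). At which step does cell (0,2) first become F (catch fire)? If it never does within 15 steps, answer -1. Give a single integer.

Step 1: cell (0,2)='T' (+5 fires, +2 burnt)
Step 2: cell (0,2)='T' (+5 fires, +5 burnt)
Step 3: cell (0,2)='T' (+5 fires, +5 burnt)
Step 4: cell (0,2)='T' (+5 fires, +5 burnt)
Step 5: cell (0,2)='F' (+5 fires, +5 burnt)
  -> target ignites at step 5
Step 6: cell (0,2)='.' (+3 fires, +5 burnt)
Step 7: cell (0,2)='.' (+2 fires, +3 burnt)
Step 8: cell (0,2)='.' (+1 fires, +2 burnt)
Step 9: cell (0,2)='.' (+0 fires, +1 burnt)
  fire out at step 9

5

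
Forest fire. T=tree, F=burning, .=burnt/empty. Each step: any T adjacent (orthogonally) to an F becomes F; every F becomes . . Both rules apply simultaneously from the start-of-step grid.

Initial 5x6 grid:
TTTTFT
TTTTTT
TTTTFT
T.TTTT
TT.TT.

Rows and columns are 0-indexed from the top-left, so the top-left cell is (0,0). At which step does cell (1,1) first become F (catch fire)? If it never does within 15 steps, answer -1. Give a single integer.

Step 1: cell (1,1)='T' (+6 fires, +2 burnt)
Step 2: cell (1,1)='T' (+7 fires, +6 burnt)
Step 3: cell (1,1)='T' (+5 fires, +7 burnt)
Step 4: cell (1,1)='F' (+3 fires, +5 burnt)
  -> target ignites at step 4
Step 5: cell (1,1)='.' (+2 fires, +3 burnt)
Step 6: cell (1,1)='.' (+1 fires, +2 burnt)
Step 7: cell (1,1)='.' (+1 fires, +1 burnt)
Step 8: cell (1,1)='.' (+0 fires, +1 burnt)
  fire out at step 8

4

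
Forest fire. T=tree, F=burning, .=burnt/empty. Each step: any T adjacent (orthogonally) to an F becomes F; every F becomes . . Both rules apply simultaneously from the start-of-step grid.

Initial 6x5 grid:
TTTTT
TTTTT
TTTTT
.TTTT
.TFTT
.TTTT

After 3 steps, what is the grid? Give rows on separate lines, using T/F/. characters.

Step 1: 4 trees catch fire, 1 burn out
  TTTTT
  TTTTT
  TTTTT
  .TFTT
  .F.FT
  .TFTT
Step 2: 6 trees catch fire, 4 burn out
  TTTTT
  TTTTT
  TTFTT
  .F.FT
  ....F
  .F.FT
Step 3: 5 trees catch fire, 6 burn out
  TTTTT
  TTFTT
  TF.FT
  ....F
  .....
  ....F

TTTTT
TTFTT
TF.FT
....F
.....
....F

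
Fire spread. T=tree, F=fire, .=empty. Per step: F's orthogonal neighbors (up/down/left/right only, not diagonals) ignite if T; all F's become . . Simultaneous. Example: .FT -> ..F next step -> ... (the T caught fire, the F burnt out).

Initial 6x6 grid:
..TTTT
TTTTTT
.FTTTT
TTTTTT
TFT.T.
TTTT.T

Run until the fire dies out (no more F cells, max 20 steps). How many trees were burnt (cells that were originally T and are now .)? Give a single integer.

Step 1: +6 fires, +2 burnt (F count now 6)
Step 2: +7 fires, +6 burnt (F count now 7)
Step 3: +5 fires, +7 burnt (F count now 5)
Step 4: +4 fires, +5 burnt (F count now 4)
Step 5: +4 fires, +4 burnt (F count now 4)
Step 6: +1 fires, +4 burnt (F count now 1)
Step 7: +0 fires, +1 burnt (F count now 0)
Fire out after step 7
Initially T: 28, now '.': 35
Total burnt (originally-T cells now '.'): 27

Answer: 27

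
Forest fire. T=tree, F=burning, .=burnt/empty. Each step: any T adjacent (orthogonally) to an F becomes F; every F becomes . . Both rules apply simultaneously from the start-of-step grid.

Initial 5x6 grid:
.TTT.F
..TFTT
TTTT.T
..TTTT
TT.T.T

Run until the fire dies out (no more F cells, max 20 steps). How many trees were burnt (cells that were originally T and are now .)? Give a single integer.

Step 1: +5 fires, +2 burnt (F count now 5)
Step 2: +4 fires, +5 burnt (F count now 4)
Step 3: +6 fires, +4 burnt (F count now 6)
Step 4: +2 fires, +6 burnt (F count now 2)
Step 5: +0 fires, +2 burnt (F count now 0)
Fire out after step 5
Initially T: 19, now '.': 28
Total burnt (originally-T cells now '.'): 17

Answer: 17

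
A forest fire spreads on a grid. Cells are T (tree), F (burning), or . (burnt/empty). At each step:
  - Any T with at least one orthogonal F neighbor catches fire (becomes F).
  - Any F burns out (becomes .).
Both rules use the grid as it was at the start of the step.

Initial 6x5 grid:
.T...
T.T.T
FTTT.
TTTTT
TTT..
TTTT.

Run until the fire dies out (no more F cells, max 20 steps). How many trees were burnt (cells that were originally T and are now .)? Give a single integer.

Answer: 17

Derivation:
Step 1: +3 fires, +1 burnt (F count now 3)
Step 2: +3 fires, +3 burnt (F count now 3)
Step 3: +5 fires, +3 burnt (F count now 5)
Step 4: +3 fires, +5 burnt (F count now 3)
Step 5: +2 fires, +3 burnt (F count now 2)
Step 6: +1 fires, +2 burnt (F count now 1)
Step 7: +0 fires, +1 burnt (F count now 0)
Fire out after step 7
Initially T: 19, now '.': 28
Total burnt (originally-T cells now '.'): 17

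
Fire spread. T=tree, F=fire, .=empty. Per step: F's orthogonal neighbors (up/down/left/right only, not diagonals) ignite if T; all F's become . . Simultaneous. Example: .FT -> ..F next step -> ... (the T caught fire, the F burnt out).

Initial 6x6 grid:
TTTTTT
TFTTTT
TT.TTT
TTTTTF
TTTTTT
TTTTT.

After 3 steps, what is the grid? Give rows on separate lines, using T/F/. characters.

Step 1: 7 trees catch fire, 2 burn out
  TFTTTT
  F.FTTT
  TF.TTF
  TTTTF.
  TTTTTF
  TTTTT.
Step 2: 9 trees catch fire, 7 burn out
  F.FTTT
  ...FTF
  F..TF.
  TFTF..
  TTTTF.
  TTTTT.
Step 3: 9 trees catch fire, 9 burn out
  ...FTF
  ....F.
  ...F..
  F.F...
  TFTF..
  TTTTF.

...FTF
....F.
...F..
F.F...
TFTF..
TTTTF.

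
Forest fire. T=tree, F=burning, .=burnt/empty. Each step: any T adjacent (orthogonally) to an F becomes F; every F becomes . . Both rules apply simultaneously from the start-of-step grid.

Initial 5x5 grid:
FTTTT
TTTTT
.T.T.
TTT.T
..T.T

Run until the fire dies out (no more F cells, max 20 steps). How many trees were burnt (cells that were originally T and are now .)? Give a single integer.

Step 1: +2 fires, +1 burnt (F count now 2)
Step 2: +2 fires, +2 burnt (F count now 2)
Step 3: +3 fires, +2 burnt (F count now 3)
Step 4: +3 fires, +3 burnt (F count now 3)
Step 5: +4 fires, +3 burnt (F count now 4)
Step 6: +1 fires, +4 burnt (F count now 1)
Step 7: +0 fires, +1 burnt (F count now 0)
Fire out after step 7
Initially T: 17, now '.': 23
Total burnt (originally-T cells now '.'): 15

Answer: 15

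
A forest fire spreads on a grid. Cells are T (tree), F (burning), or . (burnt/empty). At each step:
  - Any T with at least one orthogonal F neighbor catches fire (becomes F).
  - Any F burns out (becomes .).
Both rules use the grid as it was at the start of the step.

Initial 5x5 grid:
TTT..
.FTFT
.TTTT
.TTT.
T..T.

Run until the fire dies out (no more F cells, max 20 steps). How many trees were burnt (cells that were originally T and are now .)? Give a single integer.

Step 1: +5 fires, +2 burnt (F count now 5)
Step 2: +6 fires, +5 burnt (F count now 6)
Step 3: +2 fires, +6 burnt (F count now 2)
Step 4: +0 fires, +2 burnt (F count now 0)
Fire out after step 4
Initially T: 14, now '.': 24
Total burnt (originally-T cells now '.'): 13

Answer: 13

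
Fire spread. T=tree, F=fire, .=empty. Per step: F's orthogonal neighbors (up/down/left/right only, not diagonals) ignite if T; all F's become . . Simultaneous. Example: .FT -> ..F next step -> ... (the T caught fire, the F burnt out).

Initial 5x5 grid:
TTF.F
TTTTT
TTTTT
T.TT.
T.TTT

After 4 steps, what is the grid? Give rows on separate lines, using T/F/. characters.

Step 1: 3 trees catch fire, 2 burn out
  TF...
  TTFTF
  TTTTT
  T.TT.
  T.TTT
Step 2: 5 trees catch fire, 3 burn out
  F....
  TF.F.
  TTFTF
  T.TT.
  T.TTT
Step 3: 4 trees catch fire, 5 burn out
  .....
  F....
  TF.F.
  T.FT.
  T.TTT
Step 4: 3 trees catch fire, 4 burn out
  .....
  .....
  F....
  T..F.
  T.FTT

.....
.....
F....
T..F.
T.FTT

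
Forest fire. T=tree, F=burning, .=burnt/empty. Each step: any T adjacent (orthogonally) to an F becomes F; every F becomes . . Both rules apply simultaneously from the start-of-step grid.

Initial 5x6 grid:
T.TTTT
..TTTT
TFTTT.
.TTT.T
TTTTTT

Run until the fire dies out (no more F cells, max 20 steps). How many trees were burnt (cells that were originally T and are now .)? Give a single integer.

Step 1: +3 fires, +1 burnt (F count now 3)
Step 2: +4 fires, +3 burnt (F count now 4)
Step 3: +6 fires, +4 burnt (F count now 6)
Step 4: +3 fires, +6 burnt (F count now 3)
Step 5: +3 fires, +3 burnt (F count now 3)
Step 6: +2 fires, +3 burnt (F count now 2)
Step 7: +1 fires, +2 burnt (F count now 1)
Step 8: +0 fires, +1 burnt (F count now 0)
Fire out after step 8
Initially T: 23, now '.': 29
Total burnt (originally-T cells now '.'): 22

Answer: 22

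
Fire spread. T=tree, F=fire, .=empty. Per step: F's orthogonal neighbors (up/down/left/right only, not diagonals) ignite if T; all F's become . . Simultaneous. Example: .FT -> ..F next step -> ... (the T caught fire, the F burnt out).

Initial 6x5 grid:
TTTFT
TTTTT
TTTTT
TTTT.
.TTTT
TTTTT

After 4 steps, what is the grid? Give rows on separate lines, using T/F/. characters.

Step 1: 3 trees catch fire, 1 burn out
  TTF.F
  TTTFT
  TTTTT
  TTTT.
  .TTTT
  TTTTT
Step 2: 4 trees catch fire, 3 burn out
  TF...
  TTF.F
  TTTFT
  TTTT.
  .TTTT
  TTTTT
Step 3: 5 trees catch fire, 4 burn out
  F....
  TF...
  TTF.F
  TTTF.
  .TTTT
  TTTTT
Step 4: 4 trees catch fire, 5 burn out
  .....
  F....
  TF...
  TTF..
  .TTFT
  TTTTT

.....
F....
TF...
TTF..
.TTFT
TTTTT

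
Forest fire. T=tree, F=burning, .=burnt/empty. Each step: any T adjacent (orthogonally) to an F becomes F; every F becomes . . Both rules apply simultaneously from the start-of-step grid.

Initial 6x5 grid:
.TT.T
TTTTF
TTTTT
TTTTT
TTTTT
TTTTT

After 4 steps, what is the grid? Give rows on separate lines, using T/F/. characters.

Step 1: 3 trees catch fire, 1 burn out
  .TT.F
  TTTF.
  TTTTF
  TTTTT
  TTTTT
  TTTTT
Step 2: 3 trees catch fire, 3 burn out
  .TT..
  TTF..
  TTTF.
  TTTTF
  TTTTT
  TTTTT
Step 3: 5 trees catch fire, 3 burn out
  .TF..
  TF...
  TTF..
  TTTF.
  TTTTF
  TTTTT
Step 4: 6 trees catch fire, 5 burn out
  .F...
  F....
  TF...
  TTF..
  TTTF.
  TTTTF

.F...
F....
TF...
TTF..
TTTF.
TTTTF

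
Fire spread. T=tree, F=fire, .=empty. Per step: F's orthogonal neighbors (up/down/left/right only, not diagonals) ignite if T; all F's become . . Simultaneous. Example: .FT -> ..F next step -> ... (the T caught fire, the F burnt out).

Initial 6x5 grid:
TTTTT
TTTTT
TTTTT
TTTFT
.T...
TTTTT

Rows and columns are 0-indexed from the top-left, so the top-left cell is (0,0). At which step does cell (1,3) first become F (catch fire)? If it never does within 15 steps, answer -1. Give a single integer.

Step 1: cell (1,3)='T' (+3 fires, +1 burnt)
Step 2: cell (1,3)='F' (+4 fires, +3 burnt)
  -> target ignites at step 2
Step 3: cell (1,3)='.' (+6 fires, +4 burnt)
Step 4: cell (1,3)='.' (+5 fires, +6 burnt)
Step 5: cell (1,3)='.' (+4 fires, +5 burnt)
Step 6: cell (1,3)='.' (+2 fires, +4 burnt)
Step 7: cell (1,3)='.' (+1 fires, +2 burnt)
Step 8: cell (1,3)='.' (+0 fires, +1 burnt)
  fire out at step 8

2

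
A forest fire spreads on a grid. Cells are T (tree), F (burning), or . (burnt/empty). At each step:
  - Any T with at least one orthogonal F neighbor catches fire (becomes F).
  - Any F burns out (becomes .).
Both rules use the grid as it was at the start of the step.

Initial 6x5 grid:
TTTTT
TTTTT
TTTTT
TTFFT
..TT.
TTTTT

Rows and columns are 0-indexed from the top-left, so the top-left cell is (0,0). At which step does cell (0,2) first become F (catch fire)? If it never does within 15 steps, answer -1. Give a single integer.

Step 1: cell (0,2)='T' (+6 fires, +2 burnt)
Step 2: cell (0,2)='T' (+7 fires, +6 burnt)
Step 3: cell (0,2)='F' (+7 fires, +7 burnt)
  -> target ignites at step 3
Step 4: cell (0,2)='.' (+4 fires, +7 burnt)
Step 5: cell (0,2)='.' (+1 fires, +4 burnt)
Step 6: cell (0,2)='.' (+0 fires, +1 burnt)
  fire out at step 6

3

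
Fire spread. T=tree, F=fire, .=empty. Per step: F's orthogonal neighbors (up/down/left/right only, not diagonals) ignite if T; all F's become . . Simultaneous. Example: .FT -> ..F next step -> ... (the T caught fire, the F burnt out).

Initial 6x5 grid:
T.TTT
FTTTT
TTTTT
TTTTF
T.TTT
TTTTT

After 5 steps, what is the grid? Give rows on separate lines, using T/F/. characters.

Step 1: 6 trees catch fire, 2 burn out
  F.TTT
  .FTTT
  FTTTF
  TTTF.
  T.TTF
  TTTTT
Step 2: 8 trees catch fire, 6 burn out
  ..TTT
  ..FTF
  .FTF.
  FTF..
  T.TF.
  TTTTF
Step 3: 8 trees catch fire, 8 burn out
  ..FTF
  ...F.
  ..F..
  .F...
  F.F..
  TTTF.
Step 4: 3 trees catch fire, 8 burn out
  ...F.
  .....
  .....
  .....
  .....
  FTF..
Step 5: 1 trees catch fire, 3 burn out
  .....
  .....
  .....
  .....
  .....
  .F...

.....
.....
.....
.....
.....
.F...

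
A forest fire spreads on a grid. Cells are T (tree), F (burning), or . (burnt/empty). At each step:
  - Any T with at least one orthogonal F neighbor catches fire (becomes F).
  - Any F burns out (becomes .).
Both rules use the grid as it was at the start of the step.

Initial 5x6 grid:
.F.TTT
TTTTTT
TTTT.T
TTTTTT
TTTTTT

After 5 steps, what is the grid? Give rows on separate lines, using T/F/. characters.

Step 1: 1 trees catch fire, 1 burn out
  ...TTT
  TFTTTT
  TTTT.T
  TTTTTT
  TTTTTT
Step 2: 3 trees catch fire, 1 burn out
  ...TTT
  F.FTTT
  TFTT.T
  TTTTTT
  TTTTTT
Step 3: 4 trees catch fire, 3 burn out
  ...TTT
  ...FTT
  F.FT.T
  TFTTTT
  TTTTTT
Step 4: 6 trees catch fire, 4 burn out
  ...FTT
  ....FT
  ...F.T
  F.FTTT
  TFTTTT
Step 5: 5 trees catch fire, 6 burn out
  ....FT
  .....F
  .....T
  ...FTT
  F.FTTT

....FT
.....F
.....T
...FTT
F.FTTT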